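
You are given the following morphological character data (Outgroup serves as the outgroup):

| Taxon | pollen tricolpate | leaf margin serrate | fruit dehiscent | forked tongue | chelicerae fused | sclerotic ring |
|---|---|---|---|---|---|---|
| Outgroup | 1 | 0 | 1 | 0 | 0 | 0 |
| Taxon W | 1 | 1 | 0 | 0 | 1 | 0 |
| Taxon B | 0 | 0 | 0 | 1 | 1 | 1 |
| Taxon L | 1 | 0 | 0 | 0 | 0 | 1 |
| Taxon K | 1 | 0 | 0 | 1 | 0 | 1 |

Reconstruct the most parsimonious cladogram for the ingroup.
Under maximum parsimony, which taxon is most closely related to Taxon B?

Taxon K

Character polarity is set by the outgroup: the derived state is whichever differs from the outgroup's state, so for pollen tricolpate, fruit dehiscent the derived state is '0', and for the remaining characters it is '1'.
pollen tricolpate (derived state '0') is unique to Taxon B (autapomorphy; uninformative for grouping).
leaf margin serrate: derived state '1' in Taxon W only — an autapomorphy, so it tells us nothing about relationships among taxa.
fruit dehiscent (derived state '0') is shared by all ingroup taxa — unites the whole ingroup.
forked tongue: derived state '1' in Taxon B and Taxon K only — synapomorphy for {Taxon B, Taxon K}.
chelicerae fused (state '1') occurs in Taxon B and Taxon W but conflicts with the nesting implied by the other characters — most parsimoniously interpreted as homoplasy.
sclerotic ring: derived state '1' in Taxon B, Taxon K, and Taxon L only — synapomorphy for {Taxon B, Taxon K, Taxon L}.
Most parsimonious ingroup topology: (Taxon W,((Taxon B,Taxon K),Taxon L)).
Taxon B and Taxon K form a cherry on this tree, so they are sister taxa.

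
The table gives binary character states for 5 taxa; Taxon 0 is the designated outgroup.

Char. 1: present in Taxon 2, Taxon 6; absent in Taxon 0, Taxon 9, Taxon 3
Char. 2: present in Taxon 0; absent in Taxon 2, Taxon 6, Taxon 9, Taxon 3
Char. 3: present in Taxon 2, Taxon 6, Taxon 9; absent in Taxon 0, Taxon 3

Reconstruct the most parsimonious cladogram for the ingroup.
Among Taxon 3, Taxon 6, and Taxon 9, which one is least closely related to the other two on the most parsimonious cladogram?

Character polarity is set by the outgroup: the derived state is whichever differs from the outgroup's state, so for Char. 2 the derived state is 'absent', and for the remaining characters it is 'present'.
Char. 1 (derived state 'present') is shared by Taxon 2 and Taxon 6 — a synapomorphy uniting that clade.
Char. 2 (derived state 'absent') is shared by all ingroup taxa — unites the whole ingroup.
Char. 3 (derived state 'present') is shared by Taxon 2, Taxon 6, and Taxon 9 — a synapomorphy uniting that clade.
Most parsimonious ingroup topology: (((Taxon 2,Taxon 6),Taxon 9),Taxon 3).
Taxon 6 and Taxon 9 share a more recent common ancestor with each other than either does with Taxon 3, so Taxon 3 is the least closely related of the three.

Taxon 3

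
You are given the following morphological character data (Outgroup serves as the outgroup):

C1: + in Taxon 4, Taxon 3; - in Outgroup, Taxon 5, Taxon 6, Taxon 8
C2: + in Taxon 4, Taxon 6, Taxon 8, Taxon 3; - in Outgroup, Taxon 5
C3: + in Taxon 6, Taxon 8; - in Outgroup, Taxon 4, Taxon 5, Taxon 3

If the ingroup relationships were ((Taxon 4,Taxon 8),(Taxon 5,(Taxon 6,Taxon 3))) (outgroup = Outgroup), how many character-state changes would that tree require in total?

6

Map each character onto ((Taxon 4,Taxon 8),(Taxon 5,(Taxon 6,Taxon 3))) (rooted by Outgroup) and count the minimum state changes it requires (Fitch parsimony):
C1: 2; C2: 2; C3: 2.
Total tree length = 6.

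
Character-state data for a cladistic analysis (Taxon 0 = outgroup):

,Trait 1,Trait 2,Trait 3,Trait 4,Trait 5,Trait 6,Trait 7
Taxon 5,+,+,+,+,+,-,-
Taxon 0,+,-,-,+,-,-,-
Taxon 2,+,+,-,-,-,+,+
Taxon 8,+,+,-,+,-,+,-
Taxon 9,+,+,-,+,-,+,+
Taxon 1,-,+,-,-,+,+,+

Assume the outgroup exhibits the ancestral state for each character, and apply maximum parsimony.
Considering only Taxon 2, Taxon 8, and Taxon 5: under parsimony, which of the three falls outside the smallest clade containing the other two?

Character polarity is set by the outgroup: the derived state is whichever differs from the outgroup's state, so for Trait 1, Trait 4 the derived state is '-', and for the remaining characters it is '+'.
Trait 1 (derived state '-') is unique to Taxon 1 (autapomorphy; uninformative for grouping).
All ingroup taxa share the derived state '+' for Trait 2; it defines the ingroup but does not resolve relationships within it.
Trait 3 (derived state '+') is unique to Taxon 5 (autapomorphy; uninformative for grouping).
Trait 4 (derived state '-') is shared by Taxon 1 and Taxon 2 — a synapomorphy uniting that clade.
Trait 5 groups Taxon 1 and Taxon 5, which is incompatible with the clades supported by the remaining characters; treating it as convergent (homoplasy) costs fewer steps than any alternative tree.
Trait 6 (derived state '+') is shared by Taxon 1, Taxon 2, Taxon 8, and Taxon 9 — a synapomorphy uniting that clade.
Trait 7 (derived state '+') is shared by Taxon 1, Taxon 2, and Taxon 9 — a synapomorphy uniting that clade.
Most parsimonious ingroup topology: (((Taxon 9,(Taxon 2,Taxon 1)),Taxon 8),Taxon 5).
Taxon 8 and Taxon 2 share a more recent common ancestor with each other than either does with Taxon 5, so Taxon 5 is the least closely related of the three.

Taxon 5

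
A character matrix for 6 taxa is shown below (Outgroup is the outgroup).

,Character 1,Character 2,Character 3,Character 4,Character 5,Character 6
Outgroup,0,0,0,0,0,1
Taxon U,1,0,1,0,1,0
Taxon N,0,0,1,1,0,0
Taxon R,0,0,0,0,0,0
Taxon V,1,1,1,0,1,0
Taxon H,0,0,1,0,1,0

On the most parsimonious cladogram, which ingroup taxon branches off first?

Character polarity is set by the outgroup: the derived state is whichever differs from the outgroup's state, so for Character 6 the derived state is '0', and for the remaining characters it is '1'.
Character 1 (derived state '1') is shared by Taxon U and Taxon V — a synapomorphy uniting that clade.
Character 2 (derived state '1') is unique to Taxon V (autapomorphy; uninformative for grouping).
Character 3 (derived state '1') is shared by Taxon H, Taxon N, Taxon U, and Taxon V — a synapomorphy uniting that clade.
Character 4 (derived state '1') is unique to Taxon N (autapomorphy; uninformative for grouping).
Character 5: derived state '1' in Taxon H, Taxon U, and Taxon V only — synapomorphy for {Taxon H, Taxon U, Taxon V}.
Character 6 (derived state '0') is shared by all ingroup taxa — unites the whole ingroup.
Most parsimonious ingroup topology: ((((Taxon U,Taxon V),Taxon H),Taxon N),Taxon R).
Taxon R is sister to the clade containing all other ingroup taxa, so it is the earliest-diverging (most basal) ingroup lineage.

Taxon R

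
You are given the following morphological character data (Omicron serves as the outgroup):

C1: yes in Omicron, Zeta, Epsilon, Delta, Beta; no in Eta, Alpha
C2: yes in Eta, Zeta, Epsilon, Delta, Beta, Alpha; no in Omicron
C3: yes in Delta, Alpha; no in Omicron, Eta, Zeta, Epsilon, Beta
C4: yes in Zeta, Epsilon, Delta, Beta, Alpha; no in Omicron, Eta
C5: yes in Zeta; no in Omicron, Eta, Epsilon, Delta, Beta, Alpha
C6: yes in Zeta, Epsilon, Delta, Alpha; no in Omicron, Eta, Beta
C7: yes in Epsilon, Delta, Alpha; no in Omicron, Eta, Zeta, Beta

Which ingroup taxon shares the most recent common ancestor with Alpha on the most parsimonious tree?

Delta

Character polarity is set by the outgroup: the derived state is whichever differs from the outgroup's state, so for C1 the derived state is 'no', and for the remaining characters it is 'yes'.
C1 groups Alpha and Eta, which is incompatible with the clades supported by the remaining characters; treating it as convergent (homoplasy) costs fewer steps than any alternative tree.
C2 (derived state 'yes') is shared by all ingroup taxa — unites the whole ingroup.
C3: derived state 'yes' in Alpha and Delta only — synapomorphy for {Alpha, Delta}.
C4: derived state 'yes' in Alpha, Beta, Delta, Epsilon, and Zeta only — synapomorphy for {Alpha, Beta, Delta, Epsilon, Zeta}.
C5: derived state 'yes' in Zeta only — an autapomorphy, so it tells us nothing about relationships among taxa.
C6: derived state 'yes' in Alpha, Delta, Epsilon, and Zeta only — synapomorphy for {Alpha, Delta, Epsilon, Zeta}.
C7: derived state 'yes' in Alpha, Delta, and Epsilon only — synapomorphy for {Alpha, Delta, Epsilon}.
Most parsimonious ingroup topology: (Eta,((Zeta,(Epsilon,(Delta,Alpha))),Beta)).
Alpha and Delta form a cherry on this tree, so they are sister taxa.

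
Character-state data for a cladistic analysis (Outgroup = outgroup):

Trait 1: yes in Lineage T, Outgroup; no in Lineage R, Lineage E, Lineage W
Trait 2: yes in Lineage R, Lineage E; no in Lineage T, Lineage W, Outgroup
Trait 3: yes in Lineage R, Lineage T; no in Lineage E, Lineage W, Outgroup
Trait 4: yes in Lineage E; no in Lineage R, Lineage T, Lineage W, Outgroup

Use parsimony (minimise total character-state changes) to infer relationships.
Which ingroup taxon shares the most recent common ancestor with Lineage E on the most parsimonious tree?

Lineage R

Character polarity is set by the outgroup: the derived state is whichever differs from the outgroup's state, so for Trait 1 the derived state is 'no', and for the remaining characters it is 'yes'.
Trait 1 (derived state 'no') is shared by Lineage E, Lineage R, and Lineage W — a synapomorphy uniting that clade.
Trait 2 (derived state 'yes') is shared by Lineage E and Lineage R — a synapomorphy uniting that clade.
Trait 3 (state 'yes') occurs in Lineage R and Lineage T but conflicts with the nesting implied by the other characters — most parsimoniously interpreted as homoplasy.
Trait 4: derived state 'yes' in Lineage E only — an autapomorphy, so it tells us nothing about relationships among taxa.
Most parsimonious ingroup topology: (((Lineage R,Lineage E),Lineage W),Lineage T).
Lineage E and Lineage R form a cherry on this tree, so they are sister taxa.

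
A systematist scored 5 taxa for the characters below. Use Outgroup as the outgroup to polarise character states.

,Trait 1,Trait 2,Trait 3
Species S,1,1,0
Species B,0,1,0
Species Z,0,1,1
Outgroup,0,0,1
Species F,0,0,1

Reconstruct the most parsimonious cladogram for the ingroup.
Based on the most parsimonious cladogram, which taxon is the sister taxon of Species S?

Species B

Character polarity is set by the outgroup: the derived state is whichever differs from the outgroup's state, so for Trait 3 the derived state is '0', and for the remaining characters it is '1'.
Trait 1 (derived state '1') is unique to Species S (autapomorphy; uninformative for grouping).
Trait 2: derived state '1' in Species B, Species S, and Species Z only — synapomorphy for {Species B, Species S, Species Z}.
Trait 3: derived state '0' in Species B and Species S only — synapomorphy for {Species B, Species S}.
Most parsimonious ingroup topology: (Species F,((Species S,Species B),Species Z)).
Species S and Species B form a cherry on this tree, so they are sister taxa.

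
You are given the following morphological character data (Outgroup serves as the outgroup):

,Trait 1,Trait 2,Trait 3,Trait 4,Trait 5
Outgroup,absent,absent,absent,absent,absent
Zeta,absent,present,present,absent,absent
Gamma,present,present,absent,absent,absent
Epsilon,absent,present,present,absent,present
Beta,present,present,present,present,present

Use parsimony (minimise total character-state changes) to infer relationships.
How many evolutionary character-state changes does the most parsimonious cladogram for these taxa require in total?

The outgroup has state 'absent' for every character, so 'present' is the derived state throughout.
Trait 1 groups Beta and Gamma, which is incompatible with the clades supported by the remaining characters; treating it as convergent (homoplasy) costs fewer steps than any alternative tree.
All ingroup taxa share the derived state 'present' for Trait 2; it defines the ingroup but does not resolve relationships within it.
Trait 3 (derived state 'present') is shared by Beta, Epsilon, and Zeta — a synapomorphy uniting that clade.
Trait 4: derived state 'present' in Beta only — an autapomorphy, so it tells us nothing about relationships among taxa.
Trait 5: derived state 'present' in Beta and Epsilon only — synapomorphy for {Beta, Epsilon}.
Most parsimonious ingroup topology: ((Zeta,(Epsilon,Beta)),Gamma).
Changes per character on this tree: Trait 1: 2; Trait 2: 1; Trait 3: 1; Trait 4: 1; Trait 5: 1.
Total = 6.

6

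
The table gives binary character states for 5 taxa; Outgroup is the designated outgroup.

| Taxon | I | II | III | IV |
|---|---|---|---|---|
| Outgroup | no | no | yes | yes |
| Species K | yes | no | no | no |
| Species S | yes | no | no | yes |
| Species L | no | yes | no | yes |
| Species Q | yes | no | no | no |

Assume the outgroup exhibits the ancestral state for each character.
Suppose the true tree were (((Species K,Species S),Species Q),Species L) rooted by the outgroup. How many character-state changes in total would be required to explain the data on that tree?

5

Map each character onto (((Species K,Species S),Species Q),Species L) (rooted by Outgroup) and count the minimum state changes it requires (Fitch parsimony):
I: 1; II: 1; III: 1; IV: 2.
Total tree length = 5.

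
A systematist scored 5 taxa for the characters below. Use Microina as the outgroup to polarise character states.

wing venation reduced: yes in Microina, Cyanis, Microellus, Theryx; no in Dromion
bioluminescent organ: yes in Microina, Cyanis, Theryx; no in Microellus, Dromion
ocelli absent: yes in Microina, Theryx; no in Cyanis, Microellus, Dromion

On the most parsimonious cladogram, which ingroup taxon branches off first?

Theryx

The outgroup has state 'yes' for every character, so 'no' is the derived state throughout.
wing venation reduced (derived state 'no') is unique to Dromion (autapomorphy; uninformative for grouping).
bioluminescent organ (derived state 'no') is shared by Dromion and Microellus — a synapomorphy uniting that clade.
ocelli absent (derived state 'no') is shared by Cyanis, Dromion, and Microellus — a synapomorphy uniting that clade.
Most parsimonious ingroup topology: ((Cyanis,(Microellus,Dromion)),Theryx).
Theryx is sister to the clade containing all other ingroup taxa, so it is the earliest-diverging (most basal) ingroup lineage.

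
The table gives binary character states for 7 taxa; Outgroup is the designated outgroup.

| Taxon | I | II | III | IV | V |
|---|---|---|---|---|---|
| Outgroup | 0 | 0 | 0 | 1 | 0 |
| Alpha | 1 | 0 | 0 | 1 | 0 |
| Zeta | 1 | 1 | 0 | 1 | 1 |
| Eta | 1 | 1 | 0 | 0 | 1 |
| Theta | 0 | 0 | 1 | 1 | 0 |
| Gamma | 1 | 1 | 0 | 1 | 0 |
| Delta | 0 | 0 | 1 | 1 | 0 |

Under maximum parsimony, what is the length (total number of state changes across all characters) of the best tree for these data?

5

Character polarity is set by the outgroup: the derived state is whichever differs from the outgroup's state, so for IV the derived state is '0', and for the remaining characters it is '1'.
Only Alpha, Eta, Gamma, and Zeta show the derived state '1' for I, supporting them as a clade.
Only Eta, Gamma, and Zeta show the derived state '1' for II, supporting them as a clade.
III (derived state '1') is shared by Delta and Theta — a synapomorphy uniting that clade.
IV (derived state '0') is unique to Eta (autapomorphy; uninformative for grouping).
Only Eta and Zeta show the derived state '1' for V, supporting them as a clade.
Most parsimonious ingroup topology: ((Alpha,((Zeta,Eta),Gamma)),(Theta,Delta)).
Changes per character on this tree: I: 1; II: 1; III: 1; IV: 1; V: 1.
Total = 5.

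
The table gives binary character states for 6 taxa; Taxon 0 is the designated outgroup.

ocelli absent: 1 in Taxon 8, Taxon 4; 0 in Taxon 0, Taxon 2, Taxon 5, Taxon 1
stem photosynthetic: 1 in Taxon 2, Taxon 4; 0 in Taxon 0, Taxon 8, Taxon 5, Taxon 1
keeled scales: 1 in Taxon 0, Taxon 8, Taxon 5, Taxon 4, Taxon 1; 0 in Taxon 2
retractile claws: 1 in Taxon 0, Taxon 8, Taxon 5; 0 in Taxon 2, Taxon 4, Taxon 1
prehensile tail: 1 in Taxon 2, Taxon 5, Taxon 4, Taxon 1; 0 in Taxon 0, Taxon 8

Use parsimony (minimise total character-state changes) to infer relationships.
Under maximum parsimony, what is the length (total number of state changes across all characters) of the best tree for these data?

6

Character polarity is set by the outgroup: the derived state is whichever differs from the outgroup's state, so for keeled scales, retractile claws the derived state is '0', and for the remaining characters it is '1'.
ocelli absent groups Taxon 4 and Taxon 8, which is incompatible with the clades supported by the remaining characters; treating it as convergent (homoplasy) costs fewer steps than any alternative tree.
stem photosynthetic: derived state '1' in Taxon 2 and Taxon 4 only — synapomorphy for {Taxon 2, Taxon 4}.
keeled scales (derived state '0') is unique to Taxon 2 (autapomorphy; uninformative for grouping).
retractile claws: derived state '0' in Taxon 1, Taxon 2, and Taxon 4 only — synapomorphy for {Taxon 1, Taxon 2, Taxon 4}.
prehensile tail (derived state '1') is shared by Taxon 1, Taxon 2, Taxon 4, and Taxon 5 — a synapomorphy uniting that clade.
Most parsimonious ingroup topology: ((((Taxon 2,Taxon 4),Taxon 1),Taxon 5),Taxon 8).
Changes per character on this tree: ocelli absent: 2; stem photosynthetic: 1; keeled scales: 1; retractile claws: 1; prehensile tail: 1.
Total = 6.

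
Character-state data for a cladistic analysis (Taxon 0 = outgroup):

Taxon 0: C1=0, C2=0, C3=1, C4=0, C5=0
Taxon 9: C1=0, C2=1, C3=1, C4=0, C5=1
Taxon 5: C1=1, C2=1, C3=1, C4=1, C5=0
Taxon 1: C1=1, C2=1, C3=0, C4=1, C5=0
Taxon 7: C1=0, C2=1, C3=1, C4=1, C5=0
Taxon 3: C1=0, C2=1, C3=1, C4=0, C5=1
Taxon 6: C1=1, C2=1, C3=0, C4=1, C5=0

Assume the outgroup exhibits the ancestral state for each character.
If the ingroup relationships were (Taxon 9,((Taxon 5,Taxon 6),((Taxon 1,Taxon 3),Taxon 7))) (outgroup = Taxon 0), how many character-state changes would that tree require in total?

Map each character onto (Taxon 9,((Taxon 5,Taxon 6),((Taxon 1,Taxon 3),Taxon 7))) (rooted by Taxon 0) and count the minimum state changes it requires (Fitch parsimony):
C1: 2; C2: 1; C3: 2; C4: 2; C5: 2.
Total tree length = 9.

9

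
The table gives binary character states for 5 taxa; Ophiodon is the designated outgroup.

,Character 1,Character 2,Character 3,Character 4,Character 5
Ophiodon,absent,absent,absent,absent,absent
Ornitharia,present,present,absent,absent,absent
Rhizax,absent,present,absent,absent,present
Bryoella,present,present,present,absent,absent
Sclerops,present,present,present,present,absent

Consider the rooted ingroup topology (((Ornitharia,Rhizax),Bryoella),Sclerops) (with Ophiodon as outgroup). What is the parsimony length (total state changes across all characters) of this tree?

7

Map each character onto (((Ornitharia,Rhizax),Bryoella),Sclerops) (rooted by Ophiodon) and count the minimum state changes it requires (Fitch parsimony):
Character 1: 2; Character 2: 1; Character 3: 2; Character 4: 1; Character 5: 1.
Total tree length = 7.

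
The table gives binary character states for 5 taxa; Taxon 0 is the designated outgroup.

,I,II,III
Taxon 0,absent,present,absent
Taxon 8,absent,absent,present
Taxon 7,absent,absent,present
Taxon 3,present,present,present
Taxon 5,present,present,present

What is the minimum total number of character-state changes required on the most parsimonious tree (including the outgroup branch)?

Character polarity is set by the outgroup: the derived state is whichever differs from the outgroup's state, so for II the derived state is 'absent', and for the remaining characters it is 'present'.
I: derived state 'present' in Taxon 3 and Taxon 5 only — synapomorphy for {Taxon 3, Taxon 5}.
Only Taxon 7 and Taxon 8 show the derived state 'absent' for II, supporting them as a clade.
III (derived state 'present') is shared by all ingroup taxa — unites the whole ingroup.
Most parsimonious ingroup topology: ((Taxon 8,Taxon 7),(Taxon 3,Taxon 5)).
Changes per character on this tree: I: 1; II: 1; III: 1.
Total = 3.

3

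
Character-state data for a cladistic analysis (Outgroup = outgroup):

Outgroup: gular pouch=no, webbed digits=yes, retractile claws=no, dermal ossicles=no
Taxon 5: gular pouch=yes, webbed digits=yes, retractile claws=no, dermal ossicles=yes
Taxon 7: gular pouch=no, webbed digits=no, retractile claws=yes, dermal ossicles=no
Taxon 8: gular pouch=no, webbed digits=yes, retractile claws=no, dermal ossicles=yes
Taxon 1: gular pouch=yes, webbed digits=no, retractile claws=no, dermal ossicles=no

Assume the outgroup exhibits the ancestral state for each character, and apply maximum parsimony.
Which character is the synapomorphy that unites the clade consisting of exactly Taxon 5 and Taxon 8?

dermal ossicles

Character polarity is set by the outgroup: the derived state is whichever differs from the outgroup's state, so for webbed digits the derived state is 'no', and for the remaining characters it is 'yes'.
gular pouch (state 'yes') occurs in Taxon 1 and Taxon 5 but conflicts with the nesting implied by the other characters — most parsimoniously interpreted as homoplasy.
webbed digits (derived state 'no') is shared by Taxon 1 and Taxon 7 — a synapomorphy uniting that clade.
retractile claws: derived state 'yes' in Taxon 7 only — an autapomorphy, so it tells us nothing about relationships among taxa.
dermal ossicles (derived state 'yes') is shared by Taxon 5 and Taxon 8 — a synapomorphy uniting that clade.
Most parsimonious ingroup topology: ((Taxon 5,Taxon 8),(Taxon 7,Taxon 1)).
The clade {Taxon 5, Taxon 8} is supported by dermal ossicles: its derived state 'yes' occurs in exactly those taxa and in no other taxon (including the outgroup).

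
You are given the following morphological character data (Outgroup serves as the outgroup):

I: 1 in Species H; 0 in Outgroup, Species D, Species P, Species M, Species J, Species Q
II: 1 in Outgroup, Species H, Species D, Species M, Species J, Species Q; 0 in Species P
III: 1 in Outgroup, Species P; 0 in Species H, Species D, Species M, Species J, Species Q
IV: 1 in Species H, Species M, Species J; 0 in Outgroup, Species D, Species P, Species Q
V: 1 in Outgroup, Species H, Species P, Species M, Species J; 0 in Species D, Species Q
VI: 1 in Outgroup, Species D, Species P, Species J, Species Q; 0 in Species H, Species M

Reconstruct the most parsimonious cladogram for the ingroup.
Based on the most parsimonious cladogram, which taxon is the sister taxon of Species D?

Species Q

Character polarity is set by the outgroup: the derived state is whichever differs from the outgroup's state, so for II, III, V, VI the derived state is '0', and for the remaining characters it is '1'.
I (derived state '1') is unique to Species H (autapomorphy; uninformative for grouping).
II (derived state '0') is unique to Species P (autapomorphy; uninformative for grouping).
III (derived state '0') is shared by Species D, Species H, Species J, Species M, and Species Q — a synapomorphy uniting that clade.
IV: derived state '1' in Species H, Species J, and Species M only — synapomorphy for {Species H, Species J, Species M}.
V: derived state '0' in Species D and Species Q only — synapomorphy for {Species D, Species Q}.
VI: derived state '0' in Species H and Species M only — synapomorphy for {Species H, Species M}.
Most parsimonious ingroup topology: ((((Species H,Species M),Species J),(Species D,Species Q)),Species P).
Species D and Species Q form a cherry on this tree, so they are sister taxa.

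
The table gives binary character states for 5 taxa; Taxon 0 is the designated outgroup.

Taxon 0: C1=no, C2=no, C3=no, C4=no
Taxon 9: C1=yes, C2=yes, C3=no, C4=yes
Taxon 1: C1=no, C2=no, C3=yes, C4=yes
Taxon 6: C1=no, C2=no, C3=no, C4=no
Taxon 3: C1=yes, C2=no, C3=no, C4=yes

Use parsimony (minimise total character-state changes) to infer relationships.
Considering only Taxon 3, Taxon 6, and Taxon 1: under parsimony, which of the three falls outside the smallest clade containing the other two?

The outgroup has state 'no' for every character, so 'yes' is the derived state throughout.
C1: derived state 'yes' in Taxon 3 and Taxon 9 only — synapomorphy for {Taxon 3, Taxon 9}.
C2 (derived state 'yes') is unique to Taxon 9 (autapomorphy; uninformative for grouping).
C3 (derived state 'yes') is unique to Taxon 1 (autapomorphy; uninformative for grouping).
C4 (derived state 'yes') is shared by Taxon 1, Taxon 3, and Taxon 9 — a synapomorphy uniting that clade.
Most parsimonious ingroup topology: (((Taxon 9,Taxon 3),Taxon 1),Taxon 6).
Taxon 1 and Taxon 3 share a more recent common ancestor with each other than either does with Taxon 6, so Taxon 6 is the least closely related of the three.

Taxon 6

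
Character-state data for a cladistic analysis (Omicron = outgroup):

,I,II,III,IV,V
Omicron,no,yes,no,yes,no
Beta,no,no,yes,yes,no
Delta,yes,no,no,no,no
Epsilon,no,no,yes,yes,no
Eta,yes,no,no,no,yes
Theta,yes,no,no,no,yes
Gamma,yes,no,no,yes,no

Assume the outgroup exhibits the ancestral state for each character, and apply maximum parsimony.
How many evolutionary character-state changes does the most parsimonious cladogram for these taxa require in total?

5

Character polarity is set by the outgroup: the derived state is whichever differs from the outgroup's state, so for II, IV the derived state is 'no', and for the remaining characters it is 'yes'.
I: derived state 'yes' in Delta, Eta, Gamma, and Theta only — synapomorphy for {Delta, Eta, Gamma, Theta}.
All ingroup taxa share the derived state 'no' for II; it defines the ingroup but does not resolve relationships within it.
Only Beta and Epsilon show the derived state 'yes' for III, supporting them as a clade.
Only Delta, Eta, and Theta show the derived state 'no' for IV, supporting them as a clade.
V: derived state 'yes' in Eta and Theta only — synapomorphy for {Eta, Theta}.
Most parsimonious ingroup topology: ((Beta,Epsilon),((Delta,(Eta,Theta)),Gamma)).
Changes per character on this tree: I: 1; II: 1; III: 1; IV: 1; V: 1.
Total = 5.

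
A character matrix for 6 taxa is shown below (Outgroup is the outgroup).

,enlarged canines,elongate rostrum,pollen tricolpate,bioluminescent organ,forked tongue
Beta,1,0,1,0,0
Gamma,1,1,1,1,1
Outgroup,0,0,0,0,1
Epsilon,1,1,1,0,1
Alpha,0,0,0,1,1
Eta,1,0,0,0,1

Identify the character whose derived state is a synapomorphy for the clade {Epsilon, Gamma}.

elongate rostrum

Character polarity is set by the outgroup: the derived state is whichever differs from the outgroup's state, so for forked tongue the derived state is '0', and for the remaining characters it is '1'.
enlarged canines (derived state '1') is shared by Beta, Epsilon, Eta, and Gamma — a synapomorphy uniting that clade.
elongate rostrum (derived state '1') is shared by Epsilon and Gamma — a synapomorphy uniting that clade.
pollen tricolpate (derived state '1') is shared by Beta, Epsilon, and Gamma — a synapomorphy uniting that clade.
bioluminescent organ groups Alpha and Gamma, which is incompatible with the clades supported by the remaining characters; treating it as convergent (homoplasy) costs fewer steps than any alternative tree.
forked tongue (derived state '0') is unique to Beta (autapomorphy; uninformative for grouping).
Most parsimonious ingroup topology: ((((Epsilon,Gamma),Beta),Eta),Alpha).
The clade {Epsilon, Gamma} is supported by elongate rostrum: its derived state '1' occurs in exactly those taxa and in no other taxon (including the outgroup).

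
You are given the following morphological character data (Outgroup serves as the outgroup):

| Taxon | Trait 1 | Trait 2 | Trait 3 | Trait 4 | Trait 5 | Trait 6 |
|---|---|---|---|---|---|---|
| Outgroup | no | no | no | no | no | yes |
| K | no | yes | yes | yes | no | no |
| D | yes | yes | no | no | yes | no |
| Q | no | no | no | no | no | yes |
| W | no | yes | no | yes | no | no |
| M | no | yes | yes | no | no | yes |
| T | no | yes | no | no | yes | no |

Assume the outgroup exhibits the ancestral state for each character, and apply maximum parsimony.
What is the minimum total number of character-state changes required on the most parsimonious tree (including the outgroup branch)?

7

Character polarity is set by the outgroup: the derived state is whichever differs from the outgroup's state, so for Trait 6 the derived state is 'no', and for the remaining characters it is 'yes'.
Trait 1: derived state 'yes' in D only — an autapomorphy, so it tells us nothing about relationships among taxa.
Trait 2 (derived state 'yes') is shared by D, K, M, T, and W — a synapomorphy uniting that clade.
Trait 3 groups K and M, which is incompatible with the clades supported by the remaining characters; treating it as convergent (homoplasy) costs fewer steps than any alternative tree.
Trait 4: derived state 'yes' in K and W only — synapomorphy for {K, W}.
Trait 5 (derived state 'yes') is shared by D and T — a synapomorphy uniting that clade.
Trait 6: derived state 'no' in D, K, T, and W only — synapomorphy for {D, K, T, W}.
Most parsimonious ingroup topology: ((((K,W),(D,T)),M),Q).
Changes per character on this tree: Trait 1: 1; Trait 2: 1; Trait 3: 2; Trait 4: 1; Trait 5: 1; Trait 6: 1.
Total = 7.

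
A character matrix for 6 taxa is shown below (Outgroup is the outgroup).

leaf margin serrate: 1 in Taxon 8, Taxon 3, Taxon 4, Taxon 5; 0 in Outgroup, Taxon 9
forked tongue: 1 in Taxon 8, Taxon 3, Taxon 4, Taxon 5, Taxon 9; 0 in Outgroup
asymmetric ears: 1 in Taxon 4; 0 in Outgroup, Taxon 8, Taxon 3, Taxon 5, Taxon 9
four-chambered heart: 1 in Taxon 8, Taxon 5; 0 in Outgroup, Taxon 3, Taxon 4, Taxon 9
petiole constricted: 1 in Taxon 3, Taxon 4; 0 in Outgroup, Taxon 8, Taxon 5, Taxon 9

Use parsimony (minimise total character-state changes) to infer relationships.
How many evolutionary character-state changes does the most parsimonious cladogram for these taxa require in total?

5

The outgroup has state '0' for every character, so '1' is the derived state throughout.
leaf margin serrate: derived state '1' in Taxon 3, Taxon 4, Taxon 5, and Taxon 8 only — synapomorphy for {Taxon 3, Taxon 4, Taxon 5, Taxon 8}.
All ingroup taxa share the derived state '1' for forked tongue; it defines the ingroup but does not resolve relationships within it.
asymmetric ears (derived state '1') is unique to Taxon 4 (autapomorphy; uninformative for grouping).
Only Taxon 5 and Taxon 8 show the derived state '1' for four-chambered heart, supporting them as a clade.
petiole constricted (derived state '1') is shared by Taxon 3 and Taxon 4 — a synapomorphy uniting that clade.
Most parsimonious ingroup topology: (((Taxon 8,Taxon 5),(Taxon 3,Taxon 4)),Taxon 9).
Changes per character on this tree: leaf margin serrate: 1; forked tongue: 1; asymmetric ears: 1; four-chambered heart: 1; petiole constricted: 1.
Total = 5.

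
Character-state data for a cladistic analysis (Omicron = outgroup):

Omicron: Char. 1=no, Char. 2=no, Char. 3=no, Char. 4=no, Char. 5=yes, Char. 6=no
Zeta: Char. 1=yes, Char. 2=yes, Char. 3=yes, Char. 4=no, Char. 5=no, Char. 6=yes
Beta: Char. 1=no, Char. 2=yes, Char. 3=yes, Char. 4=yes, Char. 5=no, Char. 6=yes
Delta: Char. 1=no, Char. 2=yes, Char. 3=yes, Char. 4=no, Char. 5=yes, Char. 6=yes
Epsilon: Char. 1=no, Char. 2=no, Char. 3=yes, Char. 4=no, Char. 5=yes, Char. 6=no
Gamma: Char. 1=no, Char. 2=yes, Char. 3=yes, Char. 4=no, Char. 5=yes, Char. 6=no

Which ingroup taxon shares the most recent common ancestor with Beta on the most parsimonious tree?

Zeta

Character polarity is set by the outgroup: the derived state is whichever differs from the outgroup's state, so for Char. 5 the derived state is 'no', and for the remaining characters it is 'yes'.
Char. 1: derived state 'yes' in Zeta only — an autapomorphy, so it tells us nothing about relationships among taxa.
Char. 2 (derived state 'yes') is shared by Beta, Delta, Gamma, and Zeta — a synapomorphy uniting that clade.
Char. 3 (derived state 'yes') is shared by all ingroup taxa — unites the whole ingroup.
Char. 4 (derived state 'yes') is unique to Beta (autapomorphy; uninformative for grouping).
Only Beta and Zeta show the derived state 'no' for Char. 5, supporting them as a clade.
Char. 6 (derived state 'yes') is shared by Beta, Delta, and Zeta — a synapomorphy uniting that clade.
Most parsimonious ingroup topology: ((((Zeta,Beta),Delta),Gamma),Epsilon).
Beta and Zeta form a cherry on this tree, so they are sister taxa.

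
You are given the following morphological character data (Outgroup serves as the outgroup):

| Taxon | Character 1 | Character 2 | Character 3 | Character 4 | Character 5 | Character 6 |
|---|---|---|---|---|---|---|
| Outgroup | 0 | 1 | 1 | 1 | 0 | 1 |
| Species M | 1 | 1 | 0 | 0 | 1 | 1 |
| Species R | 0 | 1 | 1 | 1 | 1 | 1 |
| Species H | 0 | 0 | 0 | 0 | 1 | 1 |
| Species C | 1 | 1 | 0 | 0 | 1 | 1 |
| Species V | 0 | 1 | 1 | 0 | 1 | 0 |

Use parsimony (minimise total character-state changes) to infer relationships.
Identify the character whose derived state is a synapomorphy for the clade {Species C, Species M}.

Character polarity is set by the outgroup: the derived state is whichever differs from the outgroup's state, so for Character 2, Character 3, Character 4, Character 6 the derived state is '0', and for the remaining characters it is '1'.
Character 1: derived state '1' in Species C and Species M only — synapomorphy for {Species C, Species M}.
Character 2 (derived state '0') is unique to Species H (autapomorphy; uninformative for grouping).
Only Species C, Species H, and Species M show the derived state '0' for Character 3, supporting them as a clade.
Character 4 (derived state '0') is shared by Species C, Species H, Species M, and Species V — a synapomorphy uniting that clade.
All ingroup taxa share the derived state '1' for Character 5; it defines the ingroup but does not resolve relationships within it.
Character 6: derived state '0' in Species V only — an autapomorphy, so it tells us nothing about relationships among taxa.
Most parsimonious ingroup topology: ((((Species M,Species C),Species H),Species V),Species R).
The clade {Species C, Species M} is supported by Character 1: its derived state '1' occurs in exactly those taxa and in no other taxon (including the outgroup).

Character 1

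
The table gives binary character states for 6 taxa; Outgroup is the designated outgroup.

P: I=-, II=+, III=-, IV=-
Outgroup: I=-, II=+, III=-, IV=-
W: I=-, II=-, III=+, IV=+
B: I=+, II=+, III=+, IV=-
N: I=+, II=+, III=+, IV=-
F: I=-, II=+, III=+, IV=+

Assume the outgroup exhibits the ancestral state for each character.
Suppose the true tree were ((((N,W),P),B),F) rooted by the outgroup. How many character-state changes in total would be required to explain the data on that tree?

Map each character onto ((((N,W),P),B),F) (rooted by Outgroup) and count the minimum state changes it requires (Fitch parsimony):
I: 2; II: 1; III: 2; IV: 2.
Total tree length = 7.

7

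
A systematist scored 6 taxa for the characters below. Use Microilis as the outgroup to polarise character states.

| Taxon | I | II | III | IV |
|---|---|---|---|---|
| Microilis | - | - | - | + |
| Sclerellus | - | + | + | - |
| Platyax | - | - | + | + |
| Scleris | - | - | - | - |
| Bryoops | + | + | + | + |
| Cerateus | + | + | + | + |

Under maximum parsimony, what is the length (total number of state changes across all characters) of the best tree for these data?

5

Character polarity is set by the outgroup: the derived state is whichever differs from the outgroup's state, so for IV the derived state is '-', and for the remaining characters it is '+'.
Only Bryoops and Cerateus show the derived state '+' for I, supporting them as a clade.
II (derived state '+') is shared by Bryoops, Cerateus, and Sclerellus — a synapomorphy uniting that clade.
Only Bryoops, Cerateus, Platyax, and Sclerellus show the derived state '+' for III, supporting them as a clade.
IV groups Sclerellus and Scleris, which is incompatible with the clades supported by the remaining characters; treating it as convergent (homoplasy) costs fewer steps than any alternative tree.
Most parsimonious ingroup topology: ((((Bryoops,Cerateus),Sclerellus),Platyax),Scleris).
Changes per character on this tree: I: 1; II: 1; III: 1; IV: 2.
Total = 5.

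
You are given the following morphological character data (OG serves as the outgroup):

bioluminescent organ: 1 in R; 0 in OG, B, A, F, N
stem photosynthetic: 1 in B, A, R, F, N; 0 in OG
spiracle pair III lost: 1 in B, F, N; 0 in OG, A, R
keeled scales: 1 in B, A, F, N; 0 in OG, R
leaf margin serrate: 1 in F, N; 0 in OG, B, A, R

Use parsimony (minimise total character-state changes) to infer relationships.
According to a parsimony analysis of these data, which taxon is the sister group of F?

The outgroup has state '0' for every character, so '1' is the derived state throughout.
bioluminescent organ: derived state '1' in R only — an autapomorphy, so it tells us nothing about relationships among taxa.
All ingroup taxa share the derived state '1' for stem photosynthetic; it defines the ingroup but does not resolve relationships within it.
spiracle pair III lost: derived state '1' in B, F, and N only — synapomorphy for {B, F, N}.
keeled scales (derived state '1') is shared by A, B, F, and N — a synapomorphy uniting that clade.
Only F and N show the derived state '1' for leaf margin serrate, supporting them as a clade.
Most parsimonious ingroup topology: (((B,(F,N)),A),R).
F and N form a cherry on this tree, so they are sister taxa.

N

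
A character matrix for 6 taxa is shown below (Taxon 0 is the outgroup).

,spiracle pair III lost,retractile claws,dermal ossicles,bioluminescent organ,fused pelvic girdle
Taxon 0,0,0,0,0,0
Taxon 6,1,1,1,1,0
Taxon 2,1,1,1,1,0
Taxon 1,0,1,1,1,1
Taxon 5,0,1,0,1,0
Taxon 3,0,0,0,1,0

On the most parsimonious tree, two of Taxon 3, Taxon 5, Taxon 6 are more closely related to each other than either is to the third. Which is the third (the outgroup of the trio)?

The outgroup has state '0' for every character, so '1' is the derived state throughout.
Only Taxon 2 and Taxon 6 show the derived state '1' for spiracle pair III lost, supporting them as a clade.
retractile claws: derived state '1' in Taxon 1, Taxon 2, Taxon 5, and Taxon 6 only — synapomorphy for {Taxon 1, Taxon 2, Taxon 5, Taxon 6}.
Only Taxon 1, Taxon 2, and Taxon 6 show the derived state '1' for dermal ossicles, supporting them as a clade.
bioluminescent organ (derived state '1') is shared by all ingroup taxa — unites the whole ingroup.
fused pelvic girdle: derived state '1' in Taxon 1 only — an autapomorphy, so it tells us nothing about relationships among taxa.
Most parsimonious ingroup topology: (((Taxon 1,(Taxon 2,Taxon 6)),Taxon 5),Taxon 3).
Taxon 6 and Taxon 5 share a more recent common ancestor with each other than either does with Taxon 3, so Taxon 3 is the least closely related of the three.

Taxon 3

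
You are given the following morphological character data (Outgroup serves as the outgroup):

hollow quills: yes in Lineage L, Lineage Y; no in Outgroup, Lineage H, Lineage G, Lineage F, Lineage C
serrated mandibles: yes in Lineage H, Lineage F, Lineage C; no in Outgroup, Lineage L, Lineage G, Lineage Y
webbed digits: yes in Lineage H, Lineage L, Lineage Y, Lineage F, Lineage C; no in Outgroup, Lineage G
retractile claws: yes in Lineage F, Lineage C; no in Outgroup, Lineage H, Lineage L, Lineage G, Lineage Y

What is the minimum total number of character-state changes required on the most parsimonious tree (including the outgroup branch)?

4

The outgroup has state 'no' for every character, so 'yes' is the derived state throughout.
hollow quills (derived state 'yes') is shared by Lineage L and Lineage Y — a synapomorphy uniting that clade.
serrated mandibles (derived state 'yes') is shared by Lineage C, Lineage F, and Lineage H — a synapomorphy uniting that clade.
webbed digits: derived state 'yes' in Lineage C, Lineage F, Lineage H, Lineage L, and Lineage Y only — synapomorphy for {Lineage C, Lineage F, Lineage H, Lineage L, Lineage Y}.
retractile claws (derived state 'yes') is shared by Lineage C and Lineage F — a synapomorphy uniting that clade.
Most parsimonious ingroup topology: (((Lineage H,(Lineage F,Lineage C)),(Lineage L,Lineage Y)),Lineage G).
Changes per character on this tree: hollow quills: 1; serrated mandibles: 1; webbed digits: 1; retractile claws: 1.
Total = 4.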